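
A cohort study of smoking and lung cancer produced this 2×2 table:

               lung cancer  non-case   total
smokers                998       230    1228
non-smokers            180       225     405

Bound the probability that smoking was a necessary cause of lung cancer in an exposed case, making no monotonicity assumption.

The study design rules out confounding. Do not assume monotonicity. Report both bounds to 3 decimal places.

p₁ = P(outcome | exposed) = 998/1228 = 0.8127
p₀ = P(outcome | unexposed) = 180/405 = 0.44444
Under exogeneity alone the bounds on PN are max{0,(p₁−p₀)/p₁} ≤ PN ≤ min{1,(1−p₀)/p₁}.
  lower = (p₁ − p₀)/p₁ = 0.36826 / 0.8127 ≈ 0.4531
  upper = min{1, (1 − p₀)/p₁} = 0.55556 / 0.8127 ≈ 0.6836

0.453 ≤ PN ≤ 0.684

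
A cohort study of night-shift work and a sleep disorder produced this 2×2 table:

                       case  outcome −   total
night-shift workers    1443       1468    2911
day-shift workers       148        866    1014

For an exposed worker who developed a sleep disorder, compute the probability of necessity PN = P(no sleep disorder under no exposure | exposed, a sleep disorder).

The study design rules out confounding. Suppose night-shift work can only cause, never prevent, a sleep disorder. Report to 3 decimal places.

p₁ = P(outcome | exposed) = 1443/2911 = 0.49571
p₀ = P(outcome | unexposed) = 148/1014 = 0.14596
Under exogeneity and monotonicity, PN = (p₁ − p₀)/p₁.
PN = (0.49571 − 0.14596) / 0.49571 ≈ 0.7056

PN ≈ 0.706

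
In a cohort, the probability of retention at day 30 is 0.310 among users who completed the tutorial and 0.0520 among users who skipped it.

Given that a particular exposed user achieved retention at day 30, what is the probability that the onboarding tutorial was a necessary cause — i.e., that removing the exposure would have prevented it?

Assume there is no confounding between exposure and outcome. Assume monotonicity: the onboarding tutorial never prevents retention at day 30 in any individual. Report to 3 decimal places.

Let p₁ = 0.31, p₀ = 0.052.
Under exogeneity and monotonicity, PN = (p₁ − p₀) / p₁.
PN = (0.31 − 0.052) / 0.31 = 0.258 / 0.31 ≈ 0.8323

PN ≈ 0.832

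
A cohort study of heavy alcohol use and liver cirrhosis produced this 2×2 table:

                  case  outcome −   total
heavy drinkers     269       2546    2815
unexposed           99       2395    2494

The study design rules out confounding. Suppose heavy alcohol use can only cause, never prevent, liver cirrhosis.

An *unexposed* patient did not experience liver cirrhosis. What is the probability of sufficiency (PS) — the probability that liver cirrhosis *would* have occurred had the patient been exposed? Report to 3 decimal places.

PS ≈ 0.058

p₁ = P(outcome | exposed) = 269/2815 = 0.09556
p₀ = P(outcome | unexposed) = 99/2494 = 0.039695
Under exogeneity and monotonicity, PS = (p₁ − p₀)/(1 − p₀).
PS = (0.09556 − 0.039695) / 0.9603 ≈ 0.0582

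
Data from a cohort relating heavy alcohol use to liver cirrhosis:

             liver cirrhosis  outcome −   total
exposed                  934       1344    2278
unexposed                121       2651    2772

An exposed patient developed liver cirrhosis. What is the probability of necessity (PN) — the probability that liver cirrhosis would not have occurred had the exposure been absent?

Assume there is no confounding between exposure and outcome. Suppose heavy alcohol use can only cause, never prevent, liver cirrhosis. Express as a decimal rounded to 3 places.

p₁ = P(outcome | exposed) = 934/2278 = 0.41001
p₀ = P(outcome | unexposed) = 121/2772 = 0.043651
Under exogeneity and monotonicity, PN = (p₁ − p₀)/p₁.
PN = (0.41001 − 0.043651) / 0.41001 ≈ 0.8935

PN ≈ 0.894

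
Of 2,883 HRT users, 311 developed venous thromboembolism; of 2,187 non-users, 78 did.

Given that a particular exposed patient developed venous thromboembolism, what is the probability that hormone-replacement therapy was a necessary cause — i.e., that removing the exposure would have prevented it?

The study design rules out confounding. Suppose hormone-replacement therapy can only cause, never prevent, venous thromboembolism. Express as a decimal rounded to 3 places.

p₁ = P(outcome | exposed) = 311/2883 = 0.10787
p₀ = P(outcome | unexposed) = 78/2187 = 0.035665
Under exogeneity and monotonicity, PN = (p₁ − p₀) / p₁.
PN = (0.10787 − 0.035665) / 0.10787 = 0.072208 / 0.10787 ≈ 0.6694

PN ≈ 0.669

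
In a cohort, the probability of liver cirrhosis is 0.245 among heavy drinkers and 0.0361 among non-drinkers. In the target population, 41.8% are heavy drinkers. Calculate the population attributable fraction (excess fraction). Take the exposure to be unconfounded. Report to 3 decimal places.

PAF ≈ 0.708

Let p₁ = 0.245, p₀ = 0.0361.
Overall risk P(Y=1) = π·p₁ + (1−π)·p₀ = 0.418×0.245 + 0.582×0.0361 = 0.12342.
Under exogeneity, PAF = [P(Y=1) − p₀] / P(Y=1).
PAF = (0.12342 − 0.0361) / 0.12342 ≈ 0.7075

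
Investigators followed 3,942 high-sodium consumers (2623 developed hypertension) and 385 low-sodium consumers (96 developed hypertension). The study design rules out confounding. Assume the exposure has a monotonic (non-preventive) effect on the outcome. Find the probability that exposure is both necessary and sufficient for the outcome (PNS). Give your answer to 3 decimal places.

PNS ≈ 0.416

p₁ = P(outcome | exposed) = 2623/3942 = 0.6654
p₀ = P(outcome | unexposed) = 96/385 = 0.24935
Under exogeneity and monotonicity, PNS = p₁ − p₀.
PNS = 0.6654 − 0.24935 = 0.41605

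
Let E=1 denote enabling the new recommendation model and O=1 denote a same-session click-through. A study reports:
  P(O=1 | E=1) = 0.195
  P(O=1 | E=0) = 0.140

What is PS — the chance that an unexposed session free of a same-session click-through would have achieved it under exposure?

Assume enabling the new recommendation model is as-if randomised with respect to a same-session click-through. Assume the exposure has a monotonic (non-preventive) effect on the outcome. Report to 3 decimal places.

PS ≈ 0.064

Let p₁ = 0.195, p₀ = 0.14.
Under exogeneity and monotonicity, PS = (p₁ − p₀) / (1 − p₀).
PS = (0.195 − 0.14) / (1 − 0.14) = 0.055 / 0.86 ≈ 0.0640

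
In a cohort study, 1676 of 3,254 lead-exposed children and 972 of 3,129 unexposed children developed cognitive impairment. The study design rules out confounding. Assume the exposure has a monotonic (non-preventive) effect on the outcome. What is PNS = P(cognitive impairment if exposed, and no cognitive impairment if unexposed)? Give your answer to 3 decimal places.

p₁ = P(outcome | exposed) = 1676/3254 = 0.51506
p₀ = P(outcome | unexposed) = 972/3129 = 0.31064
Under exogeneity and monotonicity, PNS = p₁ − p₀.
PNS = 0.51506 − 0.31064 = 0.20442

PNS ≈ 0.204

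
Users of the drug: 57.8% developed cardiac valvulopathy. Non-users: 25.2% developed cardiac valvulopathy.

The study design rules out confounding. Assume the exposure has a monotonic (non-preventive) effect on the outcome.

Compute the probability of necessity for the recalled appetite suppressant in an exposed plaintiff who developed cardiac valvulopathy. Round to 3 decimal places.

PN ≈ 0.564

p₁ = 0.578, p₀ = 0.252.
Under exogeneity and monotonicity, PN = (p₁ − p₀) / p₁.
PN = (0.578 − 0.252) / 0.578 = 0.326 / 0.578 ≈ 0.5640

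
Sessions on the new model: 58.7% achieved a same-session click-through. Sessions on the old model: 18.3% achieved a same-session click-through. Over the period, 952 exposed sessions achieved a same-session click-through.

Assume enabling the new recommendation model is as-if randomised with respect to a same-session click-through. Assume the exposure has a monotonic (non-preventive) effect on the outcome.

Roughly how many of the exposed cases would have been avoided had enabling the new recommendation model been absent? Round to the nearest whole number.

about 655 cases

p₁ = 0.587, p₀ = 0.183.
PN = (p₁ − p₀)/p₁ = (0.587 − 0.183) / 0.587 ≈ 0.68825.
Attributable cases ≈ PN × (exposed cases) = 0.68825 × 952 ≈ 655.21.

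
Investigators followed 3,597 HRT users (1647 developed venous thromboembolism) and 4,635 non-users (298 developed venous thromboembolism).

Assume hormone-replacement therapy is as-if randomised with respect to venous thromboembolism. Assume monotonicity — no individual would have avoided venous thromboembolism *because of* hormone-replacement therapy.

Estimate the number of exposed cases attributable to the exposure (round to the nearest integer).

about 1416 cases

p₁ = P(outcome | exposed) = 1647/3597 = 0.45788
p₀ = P(outcome | unexposed) = 298/4635 = 0.064293
PN = (p₁ − p₀)/p₁ = (0.45788 − 0.064293) / 0.45788 ≈ 0.85959.
Attributable cases ≈ PN × (exposed cases) = 0.85959 × 1647 ≈ 1415.74.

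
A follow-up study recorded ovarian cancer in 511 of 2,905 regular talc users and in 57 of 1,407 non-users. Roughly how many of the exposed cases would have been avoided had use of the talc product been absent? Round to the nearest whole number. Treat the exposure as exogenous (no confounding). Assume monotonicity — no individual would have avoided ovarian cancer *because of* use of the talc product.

p₁ = P(outcome | exposed) = 511/2905 = 0.1759
p₀ = P(outcome | unexposed) = 57/1407 = 0.040512
PN = (p₁ − p₀)/p₁ = (0.1759 − 0.040512) / 0.1759 ≈ 0.76969.
Attributable cases ≈ PN × (exposed cases) = 0.76969 × 511 ≈ 393.31.

about 393 cases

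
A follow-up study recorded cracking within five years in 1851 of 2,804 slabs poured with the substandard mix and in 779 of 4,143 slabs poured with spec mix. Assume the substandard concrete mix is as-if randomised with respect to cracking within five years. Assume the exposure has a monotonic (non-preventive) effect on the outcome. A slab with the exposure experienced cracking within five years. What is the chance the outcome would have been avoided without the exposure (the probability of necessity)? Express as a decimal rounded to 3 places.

p₁ = P(outcome | exposed) = 1851/2804 = 0.66013
p₀ = P(outcome | unexposed) = 779/4143 = 0.18803
Under exogeneity and monotonicity, PN = (p₁ − p₀) / p₁.
PN = (0.66013 − 0.18803) / 0.66013 = 0.4721 / 0.66013 ≈ 0.7152

PN ≈ 0.715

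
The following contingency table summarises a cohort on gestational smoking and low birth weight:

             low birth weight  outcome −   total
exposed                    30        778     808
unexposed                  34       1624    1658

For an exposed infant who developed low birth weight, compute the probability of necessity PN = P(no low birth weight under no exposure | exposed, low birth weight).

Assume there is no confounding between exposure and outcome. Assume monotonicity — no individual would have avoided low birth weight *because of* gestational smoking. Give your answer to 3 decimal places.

p₁ = P(outcome | exposed) = 30/808 = 0.037129
p₀ = P(outcome | unexposed) = 34/1658 = 0.020507
Under exogeneity and monotonicity, PN = (p₁ − p₀) / p₁.
PN = (0.037129 − 0.020507) / 0.037129 = 0.016622 / 0.037129 ≈ 0.4477

PN ≈ 0.448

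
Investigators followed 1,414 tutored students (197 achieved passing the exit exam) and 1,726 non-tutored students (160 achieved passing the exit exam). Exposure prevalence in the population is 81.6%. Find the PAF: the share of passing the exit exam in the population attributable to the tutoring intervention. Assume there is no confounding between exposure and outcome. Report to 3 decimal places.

PAF ≈ 0.291

p₁ = P(outcome | exposed) = 197/1414 = 0.13932
p₀ = P(outcome | unexposed) = 160/1726 = 0.0927
Overall risk P(Y=1) = π·p₁ + (1−π)·p₀ = 0.816×0.13932 + 0.184×0.0927 = 0.13074.
Under exogeneity, PAF = [P(Y=1) − p₀] / P(Y=1).
PAF = (0.13074 − 0.0927) / 0.13074 ≈ 0.2910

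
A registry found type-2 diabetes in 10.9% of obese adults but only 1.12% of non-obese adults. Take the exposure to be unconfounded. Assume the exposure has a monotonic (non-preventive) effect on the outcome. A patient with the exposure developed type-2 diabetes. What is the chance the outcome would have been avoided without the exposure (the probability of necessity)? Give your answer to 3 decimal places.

p₁ = 0.109, p₀ = 0.0112.
Under exogeneity and monotonicity, PN = (p₁ − p₀) / p₁.
PN = (0.109 − 0.0112) / 0.109 = 0.0978 / 0.109 ≈ 0.8972

PN ≈ 0.897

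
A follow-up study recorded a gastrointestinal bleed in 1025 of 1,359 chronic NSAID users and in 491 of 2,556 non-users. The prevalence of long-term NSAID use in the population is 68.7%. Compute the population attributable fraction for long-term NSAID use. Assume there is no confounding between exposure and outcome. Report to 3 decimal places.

PAF ≈ 0.668

p₁ = P(outcome | exposed) = 1025/1359 = 0.75423
p₀ = P(outcome | unexposed) = 491/2556 = 0.1921
Overall risk P(Y=1) = π·p₁ + (1−π)·p₀ = 0.687×0.75423 + 0.313×0.1921 = 0.57828.
Under exogeneity, PAF = [P(Y=1) − p₀] / P(Y=1).
PAF = (0.57828 − 0.1921) / 0.57828 ≈ 0.6678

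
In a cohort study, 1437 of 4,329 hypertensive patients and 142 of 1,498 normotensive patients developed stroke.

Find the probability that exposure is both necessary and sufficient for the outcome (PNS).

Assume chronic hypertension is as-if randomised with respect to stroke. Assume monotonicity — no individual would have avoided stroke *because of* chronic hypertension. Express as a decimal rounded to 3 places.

p₁ = P(outcome | exposed) = 1437/4329 = 0.33195
p₀ = P(outcome | unexposed) = 142/1498 = 0.094793
Under exogeneity and monotonicity, PNS = p₁ − p₀.
PNS = 0.33195 − 0.094793 = 0.23715

PNS ≈ 0.237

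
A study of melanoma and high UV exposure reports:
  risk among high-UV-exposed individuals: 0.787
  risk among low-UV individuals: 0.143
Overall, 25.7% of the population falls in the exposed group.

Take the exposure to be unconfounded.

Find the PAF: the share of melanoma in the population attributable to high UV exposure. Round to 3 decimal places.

Let p₁ = 0.787, p₀ = 0.143.
Overall risk P(Y=1) = π·p₁ + (1−π)·p₀ = 0.257×0.787 + 0.743×0.143 = 0.30851.
Under exogeneity, PAF = [P(Y=1) − p₀] / P(Y=1).
PAF = (0.30851 − 0.143) / 0.30851 ≈ 0.5365

PAF ≈ 0.536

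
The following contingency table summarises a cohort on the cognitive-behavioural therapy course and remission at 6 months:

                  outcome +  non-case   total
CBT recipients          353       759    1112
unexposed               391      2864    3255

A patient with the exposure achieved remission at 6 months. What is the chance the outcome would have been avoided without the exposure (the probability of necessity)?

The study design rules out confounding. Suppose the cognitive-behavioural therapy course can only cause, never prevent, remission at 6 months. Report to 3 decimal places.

PN ≈ 0.622

p₁ = P(outcome | exposed) = 353/1112 = 0.31745
p₀ = P(outcome | unexposed) = 391/3255 = 0.12012
Under exogeneity and monotonicity, PN = (p₁ − p₀) / p₁.
PN = (0.31745 − 0.12012) / 0.31745 = 0.19732 / 0.31745 ≈ 0.6216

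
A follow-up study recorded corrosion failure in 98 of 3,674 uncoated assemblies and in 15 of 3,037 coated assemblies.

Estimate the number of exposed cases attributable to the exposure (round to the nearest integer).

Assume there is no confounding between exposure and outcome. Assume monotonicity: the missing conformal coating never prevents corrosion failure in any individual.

p₁ = P(outcome | exposed) = 98/3674 = 0.026674
p₀ = P(outcome | unexposed) = 15/3037 = 0.0049391
PN = (p₁ − p₀)/p₁ = (0.026674 − 0.0049391) / 0.026674 ≈ 0.81483.
Attributable cases ≈ PN × (exposed cases) = 0.81483 × 98 ≈ 79.85.

about 80 cases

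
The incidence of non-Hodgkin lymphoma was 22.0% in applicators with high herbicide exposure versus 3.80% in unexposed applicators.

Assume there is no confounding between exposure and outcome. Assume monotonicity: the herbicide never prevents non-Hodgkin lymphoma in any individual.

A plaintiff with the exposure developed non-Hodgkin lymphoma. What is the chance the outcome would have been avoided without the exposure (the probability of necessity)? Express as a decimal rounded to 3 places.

p₁ = 0.22, p₀ = 0.038.
Under exogeneity and monotonicity, PN = (p₁ − p₀) / p₁.
PN = (0.22 − 0.038) / 0.22 = 0.182 / 0.22 ≈ 0.8273

PN ≈ 0.827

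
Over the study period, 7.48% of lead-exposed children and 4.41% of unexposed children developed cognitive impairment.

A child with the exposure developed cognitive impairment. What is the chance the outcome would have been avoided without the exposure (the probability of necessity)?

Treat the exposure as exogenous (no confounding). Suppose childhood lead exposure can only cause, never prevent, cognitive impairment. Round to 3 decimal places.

p₁ = 0.0748, p₀ = 0.0441.
Under exogeneity and monotonicity, PN = (p₁ − p₀) / p₁.
PN = (0.0748 − 0.0441) / 0.0748 = 0.0307 / 0.0748 ≈ 0.4104

PN ≈ 0.410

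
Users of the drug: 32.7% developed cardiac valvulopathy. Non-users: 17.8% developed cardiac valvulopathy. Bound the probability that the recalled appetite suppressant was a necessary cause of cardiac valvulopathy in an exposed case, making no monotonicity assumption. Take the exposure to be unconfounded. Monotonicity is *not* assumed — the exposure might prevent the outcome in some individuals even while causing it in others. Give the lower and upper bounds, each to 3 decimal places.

0.456 ≤ PN ≤ 1.000

p₁ = 0.327, p₀ = 0.178.
Under exogeneity alone the bounds on PN are max{0,(p₁−p₀)/p₁} ≤ PN ≤ min{1,(1−p₀)/p₁}.
  lower = (p₁ − p₀)/p₁ = 0.149 / 0.327 ≈ 0.4557
  upper = min{1, (1 − p₀)/p₁} = 0.822 / 0.327 ≈ 2.5138 → capped at 1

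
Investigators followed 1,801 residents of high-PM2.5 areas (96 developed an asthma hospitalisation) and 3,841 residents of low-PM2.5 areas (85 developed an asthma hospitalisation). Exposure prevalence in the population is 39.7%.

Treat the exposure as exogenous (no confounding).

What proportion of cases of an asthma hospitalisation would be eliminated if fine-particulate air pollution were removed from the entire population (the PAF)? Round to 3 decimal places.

PAF ≈ 0.359

p₁ = P(outcome | exposed) = 96/1801 = 0.053304
p₀ = P(outcome | unexposed) = 85/3841 = 0.02213
Overall risk P(Y=1) = π·p₁ + (1−π)·p₀ = 0.397×0.053304 + 0.603×0.02213 = 0.034506.
Under exogeneity, PAF = [P(Y=1) − p₀] / P(Y=1).
PAF = (0.034506 − 0.02213) / 0.034506 ≈ 0.3587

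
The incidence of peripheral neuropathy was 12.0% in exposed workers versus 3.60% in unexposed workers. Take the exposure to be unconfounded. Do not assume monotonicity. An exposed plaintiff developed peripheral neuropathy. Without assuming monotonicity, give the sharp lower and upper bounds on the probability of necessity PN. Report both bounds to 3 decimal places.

p₁ = 0.12, p₀ = 0.036.
Under exogeneity alone the bounds on PN are max{0,(p₁−p₀)/p₁} ≤ PN ≤ min{1,(1−p₀)/p₁}.
  lower = (p₁ − p₀)/p₁ = 0.084 / 0.12 ≈ 0.7000
  upper = min{1, (1 − p₀)/p₁} = 0.964 / 0.12 ≈ 8.0333 → capped at 1

0.700 ≤ PN ≤ 1.000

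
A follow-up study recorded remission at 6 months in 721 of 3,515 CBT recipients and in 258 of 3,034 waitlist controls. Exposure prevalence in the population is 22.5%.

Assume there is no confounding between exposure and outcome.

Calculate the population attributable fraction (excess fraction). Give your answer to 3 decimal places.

PAF ≈ 0.241

p₁ = P(outcome | exposed) = 721/3515 = 0.20512
p₀ = P(outcome | unexposed) = 258/3034 = 0.085036
Overall risk P(Y=1) = π·p₁ + (1−π)·p₀ = 0.225×0.20512 + 0.775×0.085036 = 0.11206.
Under exogeneity, PAF = [P(Y=1) − p₀] / P(Y=1).
PAF = (0.11206 − 0.085036) / 0.11206 ≈ 0.2411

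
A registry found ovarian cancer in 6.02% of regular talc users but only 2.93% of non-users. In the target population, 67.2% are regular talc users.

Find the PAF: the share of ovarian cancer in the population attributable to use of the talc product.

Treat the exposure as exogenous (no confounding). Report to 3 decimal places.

p₁ = 0.0602, p₀ = 0.0293.
Overall risk P(Y=1) = π·p₁ + (1−π)·p₀ = 0.672×0.0602 + 0.328×0.0293 = 0.050065.
Under exogeneity, PAF = [P(Y=1) − p₀] / P(Y=1).
PAF = (0.050065 − 0.0293) / 0.050065 ≈ 0.4148

PAF ≈ 0.415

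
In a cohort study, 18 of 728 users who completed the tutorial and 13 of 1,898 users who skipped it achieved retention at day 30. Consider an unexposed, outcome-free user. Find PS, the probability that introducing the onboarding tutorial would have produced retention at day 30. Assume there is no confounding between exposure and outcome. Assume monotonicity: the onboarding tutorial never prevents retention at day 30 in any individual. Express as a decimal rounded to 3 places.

PS ≈ 0.018

p₁ = P(outcome | exposed) = 18/728 = 0.024725
p₀ = P(outcome | unexposed) = 13/1898 = 0.0068493
Under exogeneity and monotonicity, PS = (p₁ − p₀) / (1 − p₀).
PS = (0.024725 − 0.0068493) / (1 − 0.0068493) = 0.017876 / 0.99315 ≈ 0.0180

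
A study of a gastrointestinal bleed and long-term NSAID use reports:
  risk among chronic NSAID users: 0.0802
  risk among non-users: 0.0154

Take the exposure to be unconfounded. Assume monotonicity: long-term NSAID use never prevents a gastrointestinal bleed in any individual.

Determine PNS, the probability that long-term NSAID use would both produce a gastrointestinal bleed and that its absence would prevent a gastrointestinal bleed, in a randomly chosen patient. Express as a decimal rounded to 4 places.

PNS ≈ 0.0648

Let p₁ = 0.0802, p₀ = 0.0154.
Under exogeneity and monotonicity, PNS = p₁ − p₀.
PNS = 0.0802 − 0.0154 = 0.0648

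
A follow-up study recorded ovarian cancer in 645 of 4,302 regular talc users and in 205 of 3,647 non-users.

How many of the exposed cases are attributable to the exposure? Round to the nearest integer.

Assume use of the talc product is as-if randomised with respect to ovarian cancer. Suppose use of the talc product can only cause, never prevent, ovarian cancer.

p₁ = P(outcome | exposed) = 645/4302 = 0.14993
p₀ = P(outcome | unexposed) = 205/3647 = 0.056211
PN = (p₁ − p₀)/p₁ = (0.14993 − 0.056211) / 0.14993 ≈ 0.62509.
Attributable cases ≈ PN × (exposed cases) = 0.62509 × 645 ≈ 403.18.

about 403 cases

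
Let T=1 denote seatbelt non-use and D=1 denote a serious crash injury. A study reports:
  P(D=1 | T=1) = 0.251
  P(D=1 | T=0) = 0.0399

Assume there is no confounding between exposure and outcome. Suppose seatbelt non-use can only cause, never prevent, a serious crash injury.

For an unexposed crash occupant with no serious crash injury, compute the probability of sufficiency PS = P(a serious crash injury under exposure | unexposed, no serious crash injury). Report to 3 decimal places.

Let p₁ = 0.251, p₀ = 0.0399.
Under exogeneity and monotonicity, PS = (p₁ − p₀) / (1 − p₀).
PS = (0.251 − 0.0399) / (1 − 0.0399) = 0.2111 / 0.9601 ≈ 0.2199

PS ≈ 0.220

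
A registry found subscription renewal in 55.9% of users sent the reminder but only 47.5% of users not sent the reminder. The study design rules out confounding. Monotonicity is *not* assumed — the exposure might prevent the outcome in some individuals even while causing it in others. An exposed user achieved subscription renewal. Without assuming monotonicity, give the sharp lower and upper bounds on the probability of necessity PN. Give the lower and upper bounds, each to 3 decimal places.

p₁ = 0.559, p₀ = 0.475.
Under exogeneity alone the bounds on PN are max{0,(p₁−p₀)/p₁} ≤ PN ≤ min{1,(1−p₀)/p₁}.
  lower = (p₁ − p₀)/p₁ = 0.084 / 0.559 ≈ 0.1503
  upper = min{1, (1 − p₀)/p₁} = 0.525 / 0.559 ≈ 0.9392

0.150 ≤ PN ≤ 0.939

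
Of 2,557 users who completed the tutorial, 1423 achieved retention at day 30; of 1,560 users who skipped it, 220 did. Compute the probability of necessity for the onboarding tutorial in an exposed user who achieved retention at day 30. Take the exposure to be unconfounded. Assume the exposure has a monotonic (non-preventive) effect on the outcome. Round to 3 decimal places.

p₁ = P(outcome | exposed) = 1423/2557 = 0.55651
p₀ = P(outcome | unexposed) = 220/1560 = 0.14103
Under exogeneity and monotonicity, PN = (p₁ − p₀) / p₁.
PN = (0.55651 − 0.14103) / 0.55651 = 0.41549 / 0.55651 ≈ 0.7466

PN ≈ 0.747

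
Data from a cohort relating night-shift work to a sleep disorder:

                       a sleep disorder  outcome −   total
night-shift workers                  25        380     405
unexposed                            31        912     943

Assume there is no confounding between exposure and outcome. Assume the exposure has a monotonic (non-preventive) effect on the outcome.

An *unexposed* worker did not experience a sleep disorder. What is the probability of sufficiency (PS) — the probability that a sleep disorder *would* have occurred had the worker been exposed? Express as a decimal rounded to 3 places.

p₁ = P(outcome | exposed) = 25/405 = 0.061728
p₀ = P(outcome | unexposed) = 31/943 = 0.032874
Under exogeneity and monotonicity, PS = (p₁ − p₀) / (1 − p₀).
PS = (0.061728 − 0.032874) / (1 − 0.032874) = 0.028855 / 0.96713 ≈ 0.0298

PS ≈ 0.030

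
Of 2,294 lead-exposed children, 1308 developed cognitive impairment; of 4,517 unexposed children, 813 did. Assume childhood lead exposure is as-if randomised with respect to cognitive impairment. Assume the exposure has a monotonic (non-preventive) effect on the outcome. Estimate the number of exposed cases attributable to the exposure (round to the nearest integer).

about 895 cases

p₁ = P(outcome | exposed) = 1308/2294 = 0.57018
p₀ = P(outcome | unexposed) = 813/4517 = 0.17999
PN = (p₁ − p₀)/p₁ = (0.57018 − 0.17999) / 0.57018 ≈ 0.68434.
Attributable cases ≈ PN × (exposed cases) = 0.68434 × 1308 ≈ 895.11.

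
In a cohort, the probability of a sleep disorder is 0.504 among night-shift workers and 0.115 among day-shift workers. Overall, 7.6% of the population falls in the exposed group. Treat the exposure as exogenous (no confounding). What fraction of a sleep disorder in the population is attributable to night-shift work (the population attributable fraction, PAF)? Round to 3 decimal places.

PAF ≈ 0.205

Let p₁ = 0.504, p₀ = 0.115.
Overall risk P(Y=1) = π·p₁ + (1−π)·p₀ = 0.076×0.504 + 0.924×0.115 = 0.14456.
Under exogeneity, PAF = [P(Y=1) − p₀] / P(Y=1).
PAF = (0.14456 − 0.115) / 0.14456 ≈ 0.2045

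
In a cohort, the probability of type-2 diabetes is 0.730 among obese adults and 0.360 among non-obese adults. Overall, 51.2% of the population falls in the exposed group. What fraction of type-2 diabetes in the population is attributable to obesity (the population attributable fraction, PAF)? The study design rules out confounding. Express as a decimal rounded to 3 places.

PAF ≈ 0.345

Let p₁ = 0.73, p₀ = 0.36.
Overall risk P(Y=1) = π·p₁ + (1−π)·p₀ = 0.512×0.73 + 0.488×0.36 = 0.54944.
Under exogeneity, PAF = [P(Y=1) − p₀] / P(Y=1).
PAF = (0.54944 − 0.36) / 0.54944 ≈ 0.3448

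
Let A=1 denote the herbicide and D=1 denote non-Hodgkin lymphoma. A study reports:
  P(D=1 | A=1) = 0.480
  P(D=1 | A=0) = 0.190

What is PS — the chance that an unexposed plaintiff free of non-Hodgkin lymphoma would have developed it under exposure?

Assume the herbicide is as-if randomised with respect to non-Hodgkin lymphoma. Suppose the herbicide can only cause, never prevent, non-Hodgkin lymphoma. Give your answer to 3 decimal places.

PS ≈ 0.358

Let p₁ = 0.48, p₀ = 0.19.
Under exogeneity and monotonicity, PS = (p₁ − p₀) / (1 − p₀).
PS = (0.48 − 0.19) / (1 − 0.19) = 0.29 / 0.81 ≈ 0.3580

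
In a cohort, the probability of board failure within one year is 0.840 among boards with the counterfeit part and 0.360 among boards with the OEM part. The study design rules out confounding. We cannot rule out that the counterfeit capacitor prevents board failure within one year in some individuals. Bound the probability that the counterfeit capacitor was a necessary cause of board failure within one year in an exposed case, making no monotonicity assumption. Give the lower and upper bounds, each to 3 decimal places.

0.571 ≤ PN ≤ 0.762

Let p₁ = 0.84, p₀ = 0.36.
Under exogeneity alone the bounds on PN are max{0,(p₁−p₀)/p₁} ≤ PN ≤ min{1,(1−p₀)/p₁}.
  lower = (p₁ − p₀)/p₁ = 0.48 / 0.84 ≈ 0.5714
  upper = min{1, (1 − p₀)/p₁} = 0.64 / 0.84 ≈ 0.7619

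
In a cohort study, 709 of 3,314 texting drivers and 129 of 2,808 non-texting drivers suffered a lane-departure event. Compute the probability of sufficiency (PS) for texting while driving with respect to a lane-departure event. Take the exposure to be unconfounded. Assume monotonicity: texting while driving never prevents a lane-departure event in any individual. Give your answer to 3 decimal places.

PS ≈ 0.176

p₁ = P(outcome | exposed) = 709/3314 = 0.21394
p₀ = P(outcome | unexposed) = 129/2808 = 0.04594
Under exogeneity and monotonicity, PS = (p₁ − p₀) / (1 − p₀).
PS = (0.21394 − 0.04594) / (1 − 0.04594) = 0.168 / 0.95406 ≈ 0.1761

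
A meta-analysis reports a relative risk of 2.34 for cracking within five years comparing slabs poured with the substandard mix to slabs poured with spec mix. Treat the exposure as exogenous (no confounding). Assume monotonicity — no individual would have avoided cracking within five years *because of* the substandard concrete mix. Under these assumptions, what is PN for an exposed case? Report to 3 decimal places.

Under exogeneity and monotonicity, PN = (RR − 1) / RR = 1 − 1/RR.
PN = (2.34 − 1) / 2.34 = 1.34 / 2.34 ≈ 0.5726

PN ≈ 0.573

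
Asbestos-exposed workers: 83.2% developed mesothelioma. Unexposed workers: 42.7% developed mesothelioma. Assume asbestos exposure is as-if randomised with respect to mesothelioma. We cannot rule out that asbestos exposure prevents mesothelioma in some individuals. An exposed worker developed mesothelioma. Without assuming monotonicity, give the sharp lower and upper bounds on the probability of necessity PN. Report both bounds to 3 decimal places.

0.487 ≤ PN ≤ 0.689

p₁ = 0.832, p₀ = 0.427.
Under exogeneity alone the bounds on PN are max{0,(p₁−p₀)/p₁} ≤ PN ≤ min{1,(1−p₀)/p₁}.
  lower = (p₁ − p₀)/p₁ = 0.405 / 0.832 ≈ 0.4868
  upper = min{1, (1 − p₀)/p₁} = 0.573 / 0.832 ≈ 0.6887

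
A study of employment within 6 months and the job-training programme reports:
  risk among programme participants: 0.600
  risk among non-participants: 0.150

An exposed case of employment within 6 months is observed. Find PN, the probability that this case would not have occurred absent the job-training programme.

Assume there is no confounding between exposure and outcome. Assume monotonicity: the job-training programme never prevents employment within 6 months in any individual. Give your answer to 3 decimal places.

PN ≈ 0.750

Let p₁ = 0.6, p₀ = 0.15.
Under exogeneity and monotonicity, PN = (p₁ − p₀) / p₁.
PN = (0.6 − 0.15) / 0.6 = 0.45 / 0.6 ≈ 0.7500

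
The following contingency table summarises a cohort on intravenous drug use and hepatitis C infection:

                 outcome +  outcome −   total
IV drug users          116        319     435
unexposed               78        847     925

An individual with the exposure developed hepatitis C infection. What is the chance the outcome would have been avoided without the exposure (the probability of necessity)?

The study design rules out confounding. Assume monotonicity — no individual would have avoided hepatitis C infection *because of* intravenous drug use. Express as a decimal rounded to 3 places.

PN ≈ 0.684

p₁ = P(outcome | exposed) = 116/435 = 0.26667
p₀ = P(outcome | unexposed) = 78/925 = 0.084324
Under exogeneity and monotonicity, PN = (p₁ − p₀)/p₁.
PN = (0.26667 − 0.084324) / 0.26667 ≈ 0.6838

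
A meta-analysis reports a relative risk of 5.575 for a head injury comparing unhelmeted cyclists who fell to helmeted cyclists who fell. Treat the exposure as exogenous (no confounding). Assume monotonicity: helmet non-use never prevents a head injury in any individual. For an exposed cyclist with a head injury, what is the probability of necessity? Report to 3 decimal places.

Under exogeneity and monotonicity, PN = (RR − 1) / RR = 1 − 1/RR.
PN = (5.575 − 1) / 5.575 = 4.575 / 5.575 ≈ 0.8206

PN ≈ 0.821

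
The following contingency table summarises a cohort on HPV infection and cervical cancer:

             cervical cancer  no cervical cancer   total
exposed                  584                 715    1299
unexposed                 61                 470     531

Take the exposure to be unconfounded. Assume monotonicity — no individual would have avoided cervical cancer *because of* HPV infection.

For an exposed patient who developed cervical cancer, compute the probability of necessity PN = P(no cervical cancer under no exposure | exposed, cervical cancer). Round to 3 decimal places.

p₁ = P(outcome | exposed) = 584/1299 = 0.44958
p₀ = P(outcome | unexposed) = 61/531 = 0.11488
Under exogeneity and monotonicity, PN = (p₁ − p₀)/p₁.
PN = (0.44958 − 0.11488) / 0.44958 ≈ 0.7445

PN ≈ 0.744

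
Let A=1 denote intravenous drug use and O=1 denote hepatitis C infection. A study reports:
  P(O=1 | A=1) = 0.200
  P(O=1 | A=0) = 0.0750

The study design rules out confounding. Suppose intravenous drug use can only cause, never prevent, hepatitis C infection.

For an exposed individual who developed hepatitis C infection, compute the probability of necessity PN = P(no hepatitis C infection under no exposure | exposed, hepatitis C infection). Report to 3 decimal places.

PN ≈ 0.625

Let p₁ = 0.2, p₀ = 0.075.
Under exogeneity and monotonicity, PN = (p₁ − p₀) / p₁.
PN = (0.2 − 0.075) / 0.2 = 0.125 / 0.2 ≈ 0.6250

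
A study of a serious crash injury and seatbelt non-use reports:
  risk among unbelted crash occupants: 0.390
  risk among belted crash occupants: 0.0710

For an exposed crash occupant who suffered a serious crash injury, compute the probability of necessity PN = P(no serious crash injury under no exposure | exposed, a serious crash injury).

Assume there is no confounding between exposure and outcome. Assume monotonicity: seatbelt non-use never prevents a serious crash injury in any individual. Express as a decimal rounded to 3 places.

PN ≈ 0.818

Let p₁ = 0.39, p₀ = 0.071.
Under exogeneity and monotonicity, PN = (p₁ − p₀) / p₁.
PN = (0.39 − 0.071) / 0.39 = 0.319 / 0.39 ≈ 0.8179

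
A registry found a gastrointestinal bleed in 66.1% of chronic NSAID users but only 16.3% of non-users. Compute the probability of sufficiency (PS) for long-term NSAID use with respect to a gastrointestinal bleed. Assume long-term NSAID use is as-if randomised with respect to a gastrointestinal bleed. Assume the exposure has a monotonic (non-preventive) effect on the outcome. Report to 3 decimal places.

p₁ = 0.661, p₀ = 0.163.
Under exogeneity and monotonicity, PS = (p₁ − p₀) / (1 − p₀).
PS = (0.661 − 0.163) / (1 − 0.163) = 0.498 / 0.837 ≈ 0.5950

PS ≈ 0.595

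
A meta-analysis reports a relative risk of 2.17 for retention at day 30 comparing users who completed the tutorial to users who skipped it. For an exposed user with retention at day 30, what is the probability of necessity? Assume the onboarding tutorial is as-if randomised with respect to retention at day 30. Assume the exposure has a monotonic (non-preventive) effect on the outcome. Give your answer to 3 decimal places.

PN ≈ 0.539

Under exogeneity and monotonicity, PN = (RR − 1) / RR = 1 − 1/RR.
PN = (2.17 − 1) / 2.17 = 1.17 / 2.17 ≈ 0.5392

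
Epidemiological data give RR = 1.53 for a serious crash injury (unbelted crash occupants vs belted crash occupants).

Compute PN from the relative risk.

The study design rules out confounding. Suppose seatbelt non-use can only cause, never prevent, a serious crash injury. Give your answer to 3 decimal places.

Under exogeneity and monotonicity, PN = (RR − 1) / RR = 1 − 1/RR.
PN = (1.53 − 1) / 1.53 = 0.53 / 1.53 ≈ 0.3464

PN ≈ 0.346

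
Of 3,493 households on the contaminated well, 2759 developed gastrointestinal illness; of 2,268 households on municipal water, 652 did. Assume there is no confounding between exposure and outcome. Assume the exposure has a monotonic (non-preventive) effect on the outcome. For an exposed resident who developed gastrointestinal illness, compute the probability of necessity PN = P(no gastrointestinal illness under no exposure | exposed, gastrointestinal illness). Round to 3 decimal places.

p₁ = P(outcome | exposed) = 2759/3493 = 0.78987
p₀ = P(outcome | unexposed) = 652/2268 = 0.28748
Under exogeneity and monotonicity, PN = (p₁ − p₀) / p₁.
PN = (0.78987 − 0.28748) / 0.78987 = 0.50239 / 0.78987 ≈ 0.6360

PN ≈ 0.636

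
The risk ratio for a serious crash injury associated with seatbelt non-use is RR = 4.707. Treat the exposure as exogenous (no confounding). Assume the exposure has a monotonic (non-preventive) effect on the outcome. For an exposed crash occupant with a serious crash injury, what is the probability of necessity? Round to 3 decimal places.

PN ≈ 0.788

Under exogeneity and monotonicity, PN = (RR − 1) / RR = 1 − 1/RR.
PN = (4.707 − 1) / 4.707 = 3.707 / 4.707 ≈ 0.7876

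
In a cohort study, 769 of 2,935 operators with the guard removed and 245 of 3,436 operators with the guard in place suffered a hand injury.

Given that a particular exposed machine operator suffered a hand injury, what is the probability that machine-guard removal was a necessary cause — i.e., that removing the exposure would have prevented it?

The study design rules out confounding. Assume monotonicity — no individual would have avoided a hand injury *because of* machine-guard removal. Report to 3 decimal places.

p₁ = P(outcome | exposed) = 769/2935 = 0.26201
p₀ = P(outcome | unexposed) = 245/3436 = 0.071304
Under exogeneity and monotonicity, PN = (p₁ − p₀) / p₁.
PN = (0.26201 − 0.071304) / 0.26201 = 0.19071 / 0.26201 ≈ 0.7279

PN ≈ 0.728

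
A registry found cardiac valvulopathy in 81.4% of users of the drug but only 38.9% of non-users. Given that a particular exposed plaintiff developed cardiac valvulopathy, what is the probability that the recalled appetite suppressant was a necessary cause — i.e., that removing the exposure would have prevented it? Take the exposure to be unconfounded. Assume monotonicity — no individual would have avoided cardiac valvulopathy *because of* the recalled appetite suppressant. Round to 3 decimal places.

PN ≈ 0.522

p₁ = 0.814, p₀ = 0.389.
Under exogeneity and monotonicity, PN = (p₁ − p₀) / p₁.
PN = (0.814 − 0.389) / 0.814 = 0.425 / 0.814 ≈ 0.5221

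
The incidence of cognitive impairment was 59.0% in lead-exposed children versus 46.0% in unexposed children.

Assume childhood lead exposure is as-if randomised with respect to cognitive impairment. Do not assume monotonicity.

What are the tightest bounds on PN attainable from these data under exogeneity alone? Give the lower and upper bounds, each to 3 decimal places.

0.220 ≤ PN ≤ 0.915

p₁ = 0.59, p₀ = 0.46.
Under exogeneity alone the bounds on PN are max{0,(p₁−p₀)/p₁} ≤ PN ≤ min{1,(1−p₀)/p₁}.
  lower = (p₁ − p₀)/p₁ = 0.13 / 0.59 ≈ 0.2203
  upper = min{1, (1 − p₀)/p₁} = 0.54 / 0.59 ≈ 0.9153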